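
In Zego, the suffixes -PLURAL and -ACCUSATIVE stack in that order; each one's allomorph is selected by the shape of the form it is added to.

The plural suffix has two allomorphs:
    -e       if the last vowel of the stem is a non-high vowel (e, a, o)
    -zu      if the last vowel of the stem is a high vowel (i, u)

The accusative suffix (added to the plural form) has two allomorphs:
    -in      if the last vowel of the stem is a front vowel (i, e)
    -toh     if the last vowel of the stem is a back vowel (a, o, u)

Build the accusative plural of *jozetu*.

*jozetu* — last vowel /u/ (a high vowel) → -zu → *jozetuzu*.
The plural form *jozetuzu*: last vowel = /u/, a back vowel → -toh → *jozetuzutoh*.

jozetuzutoh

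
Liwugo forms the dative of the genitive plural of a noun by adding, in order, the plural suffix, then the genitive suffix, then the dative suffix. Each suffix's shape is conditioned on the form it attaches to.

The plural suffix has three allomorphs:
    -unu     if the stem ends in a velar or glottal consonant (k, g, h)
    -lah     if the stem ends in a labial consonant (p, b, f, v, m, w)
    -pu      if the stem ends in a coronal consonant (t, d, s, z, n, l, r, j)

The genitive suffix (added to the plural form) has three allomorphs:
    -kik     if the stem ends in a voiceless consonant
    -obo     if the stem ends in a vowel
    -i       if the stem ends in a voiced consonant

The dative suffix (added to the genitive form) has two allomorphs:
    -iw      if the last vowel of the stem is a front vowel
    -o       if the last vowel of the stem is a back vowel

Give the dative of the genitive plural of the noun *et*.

etpuoboo

The final consonant of *et* is /t/, which is coronal, so the plural suffix is -pu, giving *etpu*.
The plural form *etpu*: final sound = /u/, a vowel → -obo → *etpuobo*.
The genitive form *etpuobo* — last vowel /o/ (a back vowel) → -o → *etpuoboo*.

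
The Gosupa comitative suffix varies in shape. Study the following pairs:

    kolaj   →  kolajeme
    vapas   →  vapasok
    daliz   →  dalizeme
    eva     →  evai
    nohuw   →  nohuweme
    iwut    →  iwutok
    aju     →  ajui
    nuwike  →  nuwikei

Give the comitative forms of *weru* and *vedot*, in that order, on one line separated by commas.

Looking at the final sound of each stem: -ok when the stem ends in a voiceless consonant (*vapas*, *iwut*); -eme when the stem ends in a voiced consonant (*kolaj*, *daliz*, *nohuw*); -i when the stem ends in a vowel (*eva*, *aju*, *nuwike*).
*weru*: final sound = /u/, a vowel → -i → *werui*.
Since the final sound of *vedot* is /t/ (a voiceless consonant), it takes -ok, giving *vedotok*.

werui, vedotok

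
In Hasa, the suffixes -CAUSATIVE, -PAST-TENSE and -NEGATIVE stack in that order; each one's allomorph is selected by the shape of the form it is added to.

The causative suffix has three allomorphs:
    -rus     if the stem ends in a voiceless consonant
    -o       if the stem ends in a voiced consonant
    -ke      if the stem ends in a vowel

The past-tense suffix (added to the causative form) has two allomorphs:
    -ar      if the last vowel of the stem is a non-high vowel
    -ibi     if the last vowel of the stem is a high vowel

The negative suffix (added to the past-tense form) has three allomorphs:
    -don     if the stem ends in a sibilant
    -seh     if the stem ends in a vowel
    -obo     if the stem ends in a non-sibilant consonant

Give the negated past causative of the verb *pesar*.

*pesar* — final sound /r/ (a voiced consonant) → -o → *pesaro*.
The causative form *pesaro* — last vowel /o/ (a non-high vowel) → -ar → *pesaroar*.
The past-tense form *pesaroar* — final sound /r/ (a non-sibilant consonant) → -obo → *pesaroarobo*.

pesaroarobo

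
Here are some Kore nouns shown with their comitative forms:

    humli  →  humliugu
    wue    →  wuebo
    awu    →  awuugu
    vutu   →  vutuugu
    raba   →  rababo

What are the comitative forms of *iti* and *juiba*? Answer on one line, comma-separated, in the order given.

itiugu, juibabo

Looking at the last vowel of each stem: -ugu when the last vowel of the stem is a high vowel (*humli*, *awu*, *vutu*); -bo when the last vowel of the stem is a non-high vowel (*wue*, *raba*).
Since the last vowel of *iti* is /i/ (a high vowel), it takes -ugu, giving *itiugu*.
*juiba*: last vowel = /a/, a non-high vowel → -bo → *juibabo*.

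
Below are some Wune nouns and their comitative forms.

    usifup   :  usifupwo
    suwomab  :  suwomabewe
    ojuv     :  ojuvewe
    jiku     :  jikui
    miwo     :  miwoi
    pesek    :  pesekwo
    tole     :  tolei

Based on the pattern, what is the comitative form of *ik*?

ikwo

The alternation tracks the final sound of the stem — -wo when the stem ends in a voiceless consonant (*usifup*, *pesek*); -ewe when the stem ends in a voiced consonant (*suwomab*, *ojuv*); -i when the stem ends in a vowel (*jiku*, *miwo*, *tole*).
The final sound of *ik* is /k/, which is a voiceless consonant, so the suffix is -wo, giving *ikwo*.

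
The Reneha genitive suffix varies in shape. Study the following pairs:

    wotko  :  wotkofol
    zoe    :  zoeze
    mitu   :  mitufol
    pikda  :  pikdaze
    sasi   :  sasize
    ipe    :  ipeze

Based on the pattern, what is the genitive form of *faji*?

fajize

The suffix is conditioned by the last vowel: -fol when the last vowel of the stem is a rounded vowel (*wotko*, *mitu*); -ze when the last vowel of the stem is an unrounded vowel (*zoe*, *pikda*, *sasi*, *ipe*).
*faji* — last vowel /i/ (an unrounded vowel) → -ze → *fajize*.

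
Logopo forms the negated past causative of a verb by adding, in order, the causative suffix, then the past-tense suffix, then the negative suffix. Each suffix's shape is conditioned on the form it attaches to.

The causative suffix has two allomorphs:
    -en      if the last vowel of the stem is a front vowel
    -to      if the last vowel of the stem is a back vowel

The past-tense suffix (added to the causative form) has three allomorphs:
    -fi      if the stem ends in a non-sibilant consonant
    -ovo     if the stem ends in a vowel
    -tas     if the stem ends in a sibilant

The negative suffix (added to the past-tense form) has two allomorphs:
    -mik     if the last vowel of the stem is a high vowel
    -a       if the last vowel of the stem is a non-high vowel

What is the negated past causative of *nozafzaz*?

Since the last vowel of *nozafzaz* is /a/ (a back vowel), it takes -to, giving *nozafzazto*.
The final sound of the causative form *nozafzazto* is /o/, which is a vowel, so the past-tense suffix is -ovo, giving *nozafzaztoovo*.
Since the last vowel of the past-tense form *nozafzaztoovo* is /o/ (a non-high vowel), it takes -a, giving *nozafzaztoovoa*.

nozafzaztoovoa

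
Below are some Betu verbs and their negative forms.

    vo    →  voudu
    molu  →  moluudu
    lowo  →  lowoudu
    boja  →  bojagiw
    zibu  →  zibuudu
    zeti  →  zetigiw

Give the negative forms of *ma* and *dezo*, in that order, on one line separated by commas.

The suffix is conditioned by the last vowel: -udu when the last vowel of the stem is a rounded vowel (*vo*, *molu*, *lowo*, *zibu*); -giw when the last vowel of the stem is an unrounded vowel (*boja*, *zeti*).
*ma*: last vowel = /a/, an unrounded vowel → -giw → *magiw*.
*dezo* — last vowel /o/ (a rounded vowel) → -udu → *dezoudu*.

magiw, dezoudu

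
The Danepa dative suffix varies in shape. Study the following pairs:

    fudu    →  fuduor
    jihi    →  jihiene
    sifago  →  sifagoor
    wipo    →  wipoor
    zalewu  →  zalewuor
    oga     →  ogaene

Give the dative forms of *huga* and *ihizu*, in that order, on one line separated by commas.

hugaene, ihizuor

Looking at the last vowel of each stem: -or when the last vowel of the stem is a rounded vowel (*fudu*, *sifago*, *wipo*, *zalewu*); -ene when the last vowel of the stem is an unrounded vowel (*jihi*, *oga*).
*huga* — last vowel /a/ (an unrounded vowel) → -ene → *hugaene*.
*ihizu*: last vowel = /u/, a rounded vowel → -or → *ihizuor*.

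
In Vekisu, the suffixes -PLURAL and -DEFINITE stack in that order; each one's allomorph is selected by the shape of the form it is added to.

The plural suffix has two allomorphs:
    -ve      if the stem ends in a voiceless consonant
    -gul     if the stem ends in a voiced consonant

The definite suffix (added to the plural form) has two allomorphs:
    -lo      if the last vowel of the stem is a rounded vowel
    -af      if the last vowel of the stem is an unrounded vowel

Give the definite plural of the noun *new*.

Since the final consonant of *new* is /w/ (voiced), it takes -gul, giving *newgul*.
The plural form *newgul* — last vowel /u/ (a rounded vowel) → -lo → *newgullo*.

newgullo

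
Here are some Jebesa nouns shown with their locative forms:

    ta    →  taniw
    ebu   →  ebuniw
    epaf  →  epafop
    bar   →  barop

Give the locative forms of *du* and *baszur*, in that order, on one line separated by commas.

The suffix is conditioned by the final sound: -op when the stem ends in a consonant (*epaf*, *bar*); -niw when the stem ends in a vowel (*ta*, *ebu*).
*du*: final sound = /u/, a vowel → -niw → *duniw*.
Since the final sound of *baszur* is /r/ (a consonant), it takes -op, giving *baszurop*.

duniw, baszurop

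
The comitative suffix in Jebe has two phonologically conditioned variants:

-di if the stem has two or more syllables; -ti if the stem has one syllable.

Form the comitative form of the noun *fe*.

*fe* has one syllable, so the suffix is -ti, giving *feti*.

feti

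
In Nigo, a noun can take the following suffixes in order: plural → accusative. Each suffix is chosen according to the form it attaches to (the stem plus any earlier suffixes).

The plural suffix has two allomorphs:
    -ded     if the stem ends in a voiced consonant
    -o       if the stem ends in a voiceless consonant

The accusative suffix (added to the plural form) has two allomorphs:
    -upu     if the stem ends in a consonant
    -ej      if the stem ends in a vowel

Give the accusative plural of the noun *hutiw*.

The final consonant of *hutiw* is /w/, which is voiced, so the plural suffix is -ded, giving *hutiwded*.
The plural form *hutiwded*: final sound = /d/, a consonant → -upu → *hutiwdedupu*.

hutiwdedupu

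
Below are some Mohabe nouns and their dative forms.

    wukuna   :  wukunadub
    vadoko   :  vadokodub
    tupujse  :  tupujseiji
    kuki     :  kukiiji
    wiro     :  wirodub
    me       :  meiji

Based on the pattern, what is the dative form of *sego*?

The suffix is conditioned by the last vowel: -iji when the last vowel of the stem is a front vowel (*tupujse*, *kuki*, *me*); -dub when the last vowel of the stem is a back vowel (*wukuna*, *vadoko*, *wiro*).
*sego*: last vowel = /o/, a back vowel → -dub → *segodub*.

segodub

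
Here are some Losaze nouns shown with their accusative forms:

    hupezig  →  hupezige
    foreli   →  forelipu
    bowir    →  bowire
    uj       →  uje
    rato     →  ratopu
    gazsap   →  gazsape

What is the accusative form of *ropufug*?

Looking at the final sound of each stem: -e when the stem ends in a consonant (*hupezig*, *bowir*, *uj*, *gazsap*); -pu when the stem ends in a vowel (*foreli*, *rato*).
The final sound of *ropufug* is /g/, which is a consonant, so the suffix is -e, giving *ropufuge*.

ropufuge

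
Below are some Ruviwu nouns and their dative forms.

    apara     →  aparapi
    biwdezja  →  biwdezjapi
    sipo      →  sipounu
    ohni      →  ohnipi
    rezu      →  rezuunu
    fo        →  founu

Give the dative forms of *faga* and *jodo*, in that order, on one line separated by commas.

fagapi, jodounu

The suffix is conditioned by the last vowel: -unu when the last vowel of the stem is a rounded vowel (*sipo*, *rezu*, *fo*); -pi when the last vowel of the stem is an unrounded vowel (*apara*, *biwdezja*, *ohni*).
The last vowel of *faga* is /a/, which is an unrounded vowel, so the suffix is -pi, giving *fagapi*.
Since the last vowel of *jodo* is /o/ (a rounded vowel), it takes -unu, giving *jodounu*.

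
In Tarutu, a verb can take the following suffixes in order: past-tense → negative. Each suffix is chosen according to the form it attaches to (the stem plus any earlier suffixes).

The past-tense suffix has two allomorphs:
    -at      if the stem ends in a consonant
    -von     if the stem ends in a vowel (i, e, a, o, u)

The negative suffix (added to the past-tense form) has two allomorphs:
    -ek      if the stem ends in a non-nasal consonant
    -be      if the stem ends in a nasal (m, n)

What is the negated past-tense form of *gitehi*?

gitehivonbe

The final sound of *gitehi* is /i/, which is a vowel, so the past-tense suffix is -von, giving *gitehivon*.
The past-tense form *gitehivon* — final consonant /n/ (a nasal) → -be → *gitehivonbe*.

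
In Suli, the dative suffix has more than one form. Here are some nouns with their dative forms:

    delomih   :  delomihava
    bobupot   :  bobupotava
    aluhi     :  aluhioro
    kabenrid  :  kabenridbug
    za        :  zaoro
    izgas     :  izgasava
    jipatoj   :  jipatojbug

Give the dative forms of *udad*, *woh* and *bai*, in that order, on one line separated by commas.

udadbug, wohava, baioro

The pattern is voicing of the final sound: -ava when the stem ends in a voiceless consonant (*delomih*, *bobupot*, *izgas*); -bug when the stem ends in a voiced consonant (*kabenrid*, *jipatoj*); -oro when the stem ends in a vowel (*aluhi*, *za*).
The final sound of *udad* is /d/, which is a voiced consonant, so the suffix is -bug, giving *udadbug*.
The final sound of *woh* is /h/, which is a voiceless consonant, so the suffix is -ava, giving *wohava*.
Since the final sound of *bai* is /i/ (a vowel), it takes -oro, giving *baioro*.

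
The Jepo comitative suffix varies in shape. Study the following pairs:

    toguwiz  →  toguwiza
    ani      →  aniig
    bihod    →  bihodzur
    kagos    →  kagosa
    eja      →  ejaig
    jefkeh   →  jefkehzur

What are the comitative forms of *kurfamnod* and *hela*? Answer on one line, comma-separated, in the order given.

kurfamnodzur, helaig

The alternation tracks the final sound of the stem — -a when the stem ends in a sibilant (*toguwiz*, *kagos*); -zur when the stem ends in a non-sibilant consonant (*bihod*, *jefkeh*); -ig when the stem ends in a vowel (*ani*, *eja*).
*kurfamnod*: final sound = /d/, a non-sibilant consonant → -zur → *kurfamnodzur*.
*hela*: final sound = /a/, a vowel → -ig → *helaig*.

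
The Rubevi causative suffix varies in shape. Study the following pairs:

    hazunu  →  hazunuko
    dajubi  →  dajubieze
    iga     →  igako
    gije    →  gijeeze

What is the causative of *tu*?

tuko

Looking at the last vowel of each stem: -eze when the last vowel of the stem is a front vowel (*dajubi*, *gije*); -ko when the last vowel of the stem is a back vowel (*hazunu*, *iga*).
Since the last vowel of *tu* is /u/ (a back vowel), it takes -ko, giving *tuko*.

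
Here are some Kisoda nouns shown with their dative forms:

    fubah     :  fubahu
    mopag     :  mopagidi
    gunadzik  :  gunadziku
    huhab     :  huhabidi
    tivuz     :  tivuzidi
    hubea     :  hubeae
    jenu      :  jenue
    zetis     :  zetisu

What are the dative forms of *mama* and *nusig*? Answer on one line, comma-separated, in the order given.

mamae, nusigidi

The suffix is conditioned by the final sound: -u when the stem ends in a voiceless consonant (*fubah*, *gunadzik*, *zetis*); -idi when the stem ends in a voiced consonant (*mopag*, *huhab*, *tivuz*); -e when the stem ends in a vowel (*hubea*, *jenu*).
*mama* — final sound /a/ (a vowel) → -e → *mamae*.
*nusig* — final sound /g/ (a voiced consonant) → -idi → *nusigidi*.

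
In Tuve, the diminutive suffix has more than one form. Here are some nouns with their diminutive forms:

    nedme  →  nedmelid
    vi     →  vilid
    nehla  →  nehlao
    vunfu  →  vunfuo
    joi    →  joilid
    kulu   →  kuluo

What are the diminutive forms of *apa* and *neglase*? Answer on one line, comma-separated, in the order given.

Looking at the last vowel of each stem: -lid when the last vowel of the stem is a front vowel (*nedme*, *vi*, *joi*); -o when the last vowel of the stem is a back vowel (*nehla*, *vunfu*, *kulu*).
Since the last vowel of *apa* is /a/ (a back vowel), it takes -o, giving *apao*.
Since the last vowel of *neglase* is /e/ (a front vowel), it takes -lid, giving *neglaselid*.

apao, neglaselid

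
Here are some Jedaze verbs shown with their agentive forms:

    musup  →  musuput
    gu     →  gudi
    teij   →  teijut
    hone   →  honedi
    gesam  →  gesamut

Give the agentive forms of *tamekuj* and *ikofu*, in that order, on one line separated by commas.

tamekujut, ikofudi

The pattern is consonant vs. vowel: -ut when the stem ends in a consonant (*musup*, *teij*, *gesam*); -di when the stem ends in a vowel (*gu*, *hone*).
The final sound of *tamekuj* is /j/, which is a consonant, so the suffix is -ut, giving *tamekujut*.
*ikofu* — final sound /u/ (a vowel) → -di → *ikofudi*.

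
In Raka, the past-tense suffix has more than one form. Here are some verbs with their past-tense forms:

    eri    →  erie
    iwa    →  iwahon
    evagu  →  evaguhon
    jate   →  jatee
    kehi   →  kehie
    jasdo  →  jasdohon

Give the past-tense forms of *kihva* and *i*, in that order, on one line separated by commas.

kihvahon, ie

The suffix is conditioned by the last vowel: -e when the last vowel of the stem is a front vowel (*eri*, *jate*, *kehi*); -hon when the last vowel of the stem is a back vowel (*iwa*, *evagu*, *jasdo*).
*kihva* — last vowel /a/ (a back vowel) → -hon → *kihvahon*.
*i* — last vowel /i/ (a front vowel) → -e → *ie*.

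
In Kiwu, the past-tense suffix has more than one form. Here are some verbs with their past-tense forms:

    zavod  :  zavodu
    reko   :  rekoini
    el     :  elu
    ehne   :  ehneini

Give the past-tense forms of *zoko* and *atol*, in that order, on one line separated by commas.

zokoini, atolu

Looking at the final sound of each stem: -u when the stem ends in a consonant (*zavod*, *el*); -ini when the stem ends in a vowel (*reko*, *ehne*).
Since the final sound of *zoko* is /o/ (a vowel), it takes -ini, giving *zokoini*.
Since the final sound of *atol* is /l/ (a consonant), it takes -u, giving *atolu*.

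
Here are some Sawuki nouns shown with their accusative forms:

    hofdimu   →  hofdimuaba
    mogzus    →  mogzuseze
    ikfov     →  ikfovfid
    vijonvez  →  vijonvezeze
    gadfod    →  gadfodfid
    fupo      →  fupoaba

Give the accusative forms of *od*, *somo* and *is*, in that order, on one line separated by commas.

odfid, somoaba, iseze

The alternation tracks the final sound of the stem — -eze when the stem ends in a sibilant (*mogzus*, *vijonvez*); -fid when the stem ends in a non-sibilant consonant (*ikfov*, *gadfod*); -aba when the stem ends in a vowel (*hofdimu*, *fupo*).
Since the final sound of *od* is /d/ (a non-sibilant consonant), it takes -fid, giving *odfid*.
*somo* — final sound /o/ (a vowel) → -aba → *somoaba*.
The final sound of *is* is /s/, which is a sibilant, so the suffix is -eze, giving *iseze*.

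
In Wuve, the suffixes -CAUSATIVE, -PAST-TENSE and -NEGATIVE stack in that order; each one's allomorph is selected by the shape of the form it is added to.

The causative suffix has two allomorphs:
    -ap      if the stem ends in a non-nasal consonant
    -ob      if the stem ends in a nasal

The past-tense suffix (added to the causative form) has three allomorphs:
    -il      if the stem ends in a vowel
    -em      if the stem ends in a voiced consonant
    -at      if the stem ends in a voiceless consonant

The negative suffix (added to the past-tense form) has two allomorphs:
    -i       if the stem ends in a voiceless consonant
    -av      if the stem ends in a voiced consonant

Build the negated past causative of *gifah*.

gifahapati

*gifah* — final consonant /h/ (non-nasal) → -ap → *gifahap*.
The causative form *gifahap* — final sound /p/ (a voiceless consonant) → -at → *gifahapat*.
The past-tense form *gifahapat*: final consonant = /t/, voiceless → -i → *gifahapati*.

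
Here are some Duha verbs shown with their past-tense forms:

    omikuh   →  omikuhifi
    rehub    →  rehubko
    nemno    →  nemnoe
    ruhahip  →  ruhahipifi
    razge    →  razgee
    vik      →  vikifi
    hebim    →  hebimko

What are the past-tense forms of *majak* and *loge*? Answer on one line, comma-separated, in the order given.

The alternation tracks the final sound of the stem — -ifi when the stem ends in a voiceless consonant (*omikuh*, *ruhahip*, *vik*); -ko when the stem ends in a voiced consonant (*rehub*, *hebim*); -e when the stem ends in a vowel (*nemno*, *razge*).
*majak*: final sound = /k/, a voiceless consonant → -ifi → *majakifi*.
Since the final sound of *loge* is /e/ (a vowel), it takes -e, giving *logee*.

majakifi, logee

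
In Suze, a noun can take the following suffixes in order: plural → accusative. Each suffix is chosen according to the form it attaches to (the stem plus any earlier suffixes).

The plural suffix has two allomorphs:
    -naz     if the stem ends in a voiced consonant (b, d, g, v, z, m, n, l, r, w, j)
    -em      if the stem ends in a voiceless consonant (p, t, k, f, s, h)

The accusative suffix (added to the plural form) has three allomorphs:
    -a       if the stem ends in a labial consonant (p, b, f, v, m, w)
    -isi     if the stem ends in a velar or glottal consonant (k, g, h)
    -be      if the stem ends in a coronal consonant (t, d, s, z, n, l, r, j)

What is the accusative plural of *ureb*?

urebnazbe

*ureb* — final consonant /b/ (voiced) → -naz → *urebnaz*.
The plural form *urebnaz*: final consonant = /z/, coronal → -be → *urebnazbe*.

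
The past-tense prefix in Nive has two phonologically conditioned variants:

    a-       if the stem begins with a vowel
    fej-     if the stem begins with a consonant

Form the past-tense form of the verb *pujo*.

The first sound of *pujo* is /p/, which is a consonant, so the prefix is fej-, giving *fejpujo*.

fejpujo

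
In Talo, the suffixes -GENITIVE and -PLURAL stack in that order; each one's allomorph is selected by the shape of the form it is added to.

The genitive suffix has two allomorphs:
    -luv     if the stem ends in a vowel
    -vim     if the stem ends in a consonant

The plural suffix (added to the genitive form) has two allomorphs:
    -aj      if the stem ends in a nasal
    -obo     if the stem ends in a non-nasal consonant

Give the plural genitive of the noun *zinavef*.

zinavefvimaj

*zinavef*: final sound = /f/, a consonant → -vim → *zinavefvim*.
The genitive form *zinavefvim*: final consonant = /m/, a nasal → -aj → *zinavefvimaj*.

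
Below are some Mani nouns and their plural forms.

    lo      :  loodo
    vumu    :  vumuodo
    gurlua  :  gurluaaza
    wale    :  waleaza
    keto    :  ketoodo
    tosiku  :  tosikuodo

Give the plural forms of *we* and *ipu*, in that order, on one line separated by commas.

The pattern is rounding harmony: -odo when the last vowel of the stem is a rounded vowel (*lo*, *vumu*, *keto*, *tosiku*); -aza when the last vowel of the stem is an unrounded vowel (*gurlua*, *wale*).
*we* — last vowel /e/ (an unrounded vowel) → -aza → *weaza*.
*ipu* — last vowel /u/ (a rounded vowel) → -odo → *ipuodo*.

weaza, ipuodo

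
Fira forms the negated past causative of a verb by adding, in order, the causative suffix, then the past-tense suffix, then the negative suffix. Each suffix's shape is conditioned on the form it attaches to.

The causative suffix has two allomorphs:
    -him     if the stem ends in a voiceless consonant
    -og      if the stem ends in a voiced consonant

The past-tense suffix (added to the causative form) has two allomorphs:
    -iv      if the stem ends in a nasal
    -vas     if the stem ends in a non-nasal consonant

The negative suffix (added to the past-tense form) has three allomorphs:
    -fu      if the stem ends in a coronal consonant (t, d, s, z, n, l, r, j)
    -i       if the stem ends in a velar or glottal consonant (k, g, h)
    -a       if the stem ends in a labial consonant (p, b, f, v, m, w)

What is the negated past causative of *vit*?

*vit* — final consonant /t/ (voiceless) → -him → *vithim*.
Since the final consonant of the causative form *vithim* is /m/ (a nasal), it takes -iv, giving *vithimiv*.
The past-tense form *vithimiv* — final consonant /v/ (labial) → -a → *vithimiva*.

vithimiva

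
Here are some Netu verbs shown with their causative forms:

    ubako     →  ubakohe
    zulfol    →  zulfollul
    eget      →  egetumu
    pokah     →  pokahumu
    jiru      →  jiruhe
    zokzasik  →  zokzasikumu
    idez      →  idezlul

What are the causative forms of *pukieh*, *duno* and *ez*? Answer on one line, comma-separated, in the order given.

Looking at the final sound of each stem: -umu when the stem ends in a voiceless consonant (*eget*, *pokah*, *zokzasik*); -lul when the stem ends in a voiced consonant (*zulfol*, *idez*); -he when the stem ends in a vowel (*ubako*, *jiru*).
*pukieh*: final sound = /h/, a voiceless consonant → -umu → *pukiehumu*.
*duno* — final sound /o/ (a vowel) → -he → *dunohe*.
Since the final sound of *ez* is /z/ (a voiced consonant), it takes -lul, giving *ezlul*.

pukiehumu, dunohe, ezlul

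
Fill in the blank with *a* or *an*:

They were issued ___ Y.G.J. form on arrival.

a

The indefinite article is chosen by the initial *sound* of the following word, not its spelling.
The initialism *Y.G.J.* is read letter by letter; the first letter, Y, is pronounced /waɪ/, which begins with a consonant sound.
So the article is *a*: They were issued a Y.G.J. form on arrival.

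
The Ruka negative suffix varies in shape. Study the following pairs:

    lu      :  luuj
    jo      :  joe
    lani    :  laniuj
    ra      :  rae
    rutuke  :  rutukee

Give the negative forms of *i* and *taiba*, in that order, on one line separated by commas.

The alternation tracks the last vowel of the stem — -uj when the last vowel of the stem is a high vowel (*lu*, *lani*); -e when the last vowel of the stem is a non-high vowel (*jo*, *ra*, *rutuke*).
*i*: last vowel = /i/, a high vowel → -uj → *iuj*.
*taiba* — last vowel /a/ (a non-high vowel) → -e → *taibae*.

iuj, taibae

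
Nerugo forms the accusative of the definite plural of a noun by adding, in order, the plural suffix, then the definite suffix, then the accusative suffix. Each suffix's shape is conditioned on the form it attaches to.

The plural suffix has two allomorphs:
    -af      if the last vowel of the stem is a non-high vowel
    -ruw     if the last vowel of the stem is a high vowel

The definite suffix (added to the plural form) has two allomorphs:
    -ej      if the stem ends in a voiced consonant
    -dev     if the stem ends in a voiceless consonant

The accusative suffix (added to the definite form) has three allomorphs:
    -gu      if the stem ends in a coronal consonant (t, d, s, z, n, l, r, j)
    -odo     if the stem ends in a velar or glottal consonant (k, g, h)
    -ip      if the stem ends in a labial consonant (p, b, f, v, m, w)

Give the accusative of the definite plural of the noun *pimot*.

pimotafdevip

Since the last vowel of *pimot* is /o/ (a non-high vowel), it takes -af, giving *pimotaf*.
The final consonant of the plural form *pimotaf* is /f/, which is voiceless, so the definite suffix is -dev, giving *pimotafdev*.
The final consonant of the definite form *pimotafdev* is /v/, which is labial, so the accusative suffix is -ip, giving *pimotafdevip*.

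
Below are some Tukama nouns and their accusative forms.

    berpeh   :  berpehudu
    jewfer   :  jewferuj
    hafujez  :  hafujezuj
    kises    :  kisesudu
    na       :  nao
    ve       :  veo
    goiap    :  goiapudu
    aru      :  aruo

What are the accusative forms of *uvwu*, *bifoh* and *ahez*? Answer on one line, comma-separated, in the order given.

uvwuo, bifohudu, ahezuj

Looking at the final sound of each stem: -udu when the stem ends in a voiceless consonant (*berpeh*, *kises*, *goiap*); -uj when the stem ends in a voiced consonant (*jewfer*, *hafujez*); -o when the stem ends in a vowel (*na*, *ve*, *aru*).
Since the final sound of *uvwu* is /u/ (a vowel), it takes -o, giving *uvwuo*.
Since the final sound of *bifoh* is /h/ (a voiceless consonant), it takes -udu, giving *bifohudu*.
Since the final sound of *ahez* is /z/ (a voiced consonant), it takes -uj, giving *ahezuj*.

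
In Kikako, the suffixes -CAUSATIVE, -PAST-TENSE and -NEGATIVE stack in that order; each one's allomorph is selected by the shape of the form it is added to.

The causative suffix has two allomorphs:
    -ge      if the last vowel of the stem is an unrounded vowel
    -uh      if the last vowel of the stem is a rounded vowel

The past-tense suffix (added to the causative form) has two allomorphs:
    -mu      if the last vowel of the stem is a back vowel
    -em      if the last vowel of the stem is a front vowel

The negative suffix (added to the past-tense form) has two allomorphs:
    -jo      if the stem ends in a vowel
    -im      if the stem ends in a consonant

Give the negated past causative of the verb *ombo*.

ombouhmujo

*ombo*: last vowel = /o/, a rounded vowel → -uh → *ombouh*.
Since the last vowel of the causative form *ombouh* is /u/ (a back vowel), it takes -mu, giving *ombouhmu*.
Since the final sound of the past-tense form *ombouhmu* is /u/ (a vowel), it takes -jo, giving *ombouhmujo*.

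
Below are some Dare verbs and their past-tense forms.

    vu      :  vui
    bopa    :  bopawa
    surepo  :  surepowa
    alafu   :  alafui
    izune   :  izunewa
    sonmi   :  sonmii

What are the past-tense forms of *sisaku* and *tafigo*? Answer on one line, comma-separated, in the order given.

The alternation tracks the last vowel of the stem — -i when the last vowel of the stem is a high vowel (*vu*, *alafu*, *sonmi*); -wa when the last vowel of the stem is a non-high vowel (*bopa*, *surepo*, *izune*).
*sisaku*: last vowel = /u/, a high vowel → -i → *sisakui*.
*tafigo* — last vowel /o/ (a non-high vowel) → -wa → *tafigowa*.

sisakui, tafigowa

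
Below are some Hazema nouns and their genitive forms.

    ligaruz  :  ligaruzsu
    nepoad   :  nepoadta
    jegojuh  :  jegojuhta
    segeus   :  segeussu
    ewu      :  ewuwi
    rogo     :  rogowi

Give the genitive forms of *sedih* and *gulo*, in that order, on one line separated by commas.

sedihta, gulowi

The suffix is conditioned by the final sound: -su when the stem ends in a sibilant (*ligaruz*, *segeus*); -ta when the stem ends in a non-sibilant consonant (*nepoad*, *jegojuh*); -wi when the stem ends in a vowel (*ewu*, *rogo*).
*sedih* — final sound /h/ (a non-sibilant consonant) → -ta → *sedihta*.
The final sound of *gulo* is /o/, which is a vowel, so the suffix is -wi, giving *gulowi*.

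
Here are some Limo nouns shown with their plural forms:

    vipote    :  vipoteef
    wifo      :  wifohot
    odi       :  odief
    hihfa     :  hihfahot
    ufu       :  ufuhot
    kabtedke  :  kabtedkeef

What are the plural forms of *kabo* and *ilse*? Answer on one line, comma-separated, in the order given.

kabohot, ilseef

The suffix is conditioned by the last vowel: -ef when the last vowel of the stem is a front vowel (*vipote*, *odi*, *kabtedke*); -hot when the last vowel of the stem is a back vowel (*wifo*, *hihfa*, *ufu*).
The last vowel of *kabo* is /o/, which is a back vowel, so the suffix is -hot, giving *kabohot*.
Since the last vowel of *ilse* is /e/ (a front vowel), it takes -ef, giving *ilseef*.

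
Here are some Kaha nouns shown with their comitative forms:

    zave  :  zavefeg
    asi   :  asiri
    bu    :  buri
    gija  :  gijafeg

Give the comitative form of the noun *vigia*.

vigiafeg

Looking at the last vowel of each stem: -ri when the last vowel of the stem is a high vowel (*asi*, *bu*); -feg when the last vowel of the stem is a non-high vowel (*zave*, *gija*).
*vigia* — last vowel /a/ (a non-high vowel) → -feg → *vigiafeg*.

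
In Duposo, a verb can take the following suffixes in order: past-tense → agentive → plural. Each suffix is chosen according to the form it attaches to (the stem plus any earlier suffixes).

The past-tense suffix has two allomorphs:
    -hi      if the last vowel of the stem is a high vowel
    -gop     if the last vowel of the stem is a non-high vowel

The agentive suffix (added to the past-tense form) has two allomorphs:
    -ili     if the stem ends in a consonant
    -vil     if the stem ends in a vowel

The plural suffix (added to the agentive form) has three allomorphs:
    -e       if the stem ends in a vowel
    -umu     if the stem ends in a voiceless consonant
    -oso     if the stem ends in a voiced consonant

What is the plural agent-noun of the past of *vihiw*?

*vihiw*: last vowel = /i/, a high vowel → -hi → *vihiwhi*.
The past-tense form *vihiwhi*: final sound = /i/, a vowel → -vil → *vihiwhivil*.
The agentive form *vihiwhivil* — final sound /l/ (a voiced consonant) → -oso → *vihiwhiviloso*.

vihiwhiviloso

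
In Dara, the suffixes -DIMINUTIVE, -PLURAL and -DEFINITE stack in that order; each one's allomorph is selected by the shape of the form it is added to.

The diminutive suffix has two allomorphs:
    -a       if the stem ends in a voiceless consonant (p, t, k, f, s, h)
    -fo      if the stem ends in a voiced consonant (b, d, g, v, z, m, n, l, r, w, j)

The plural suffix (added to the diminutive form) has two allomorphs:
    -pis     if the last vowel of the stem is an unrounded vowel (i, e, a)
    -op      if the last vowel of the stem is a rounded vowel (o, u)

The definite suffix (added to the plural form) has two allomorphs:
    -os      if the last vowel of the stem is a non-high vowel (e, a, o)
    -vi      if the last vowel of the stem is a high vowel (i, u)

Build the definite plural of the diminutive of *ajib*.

*ajib*: final consonant = /b/, voiced → -fo → *ajibfo*.
The last vowel of the diminutive form *ajibfo* is /o/, which is a rounded vowel, so the plural suffix is -op, giving *ajibfoop*.
The last vowel of the plural form *ajibfoop* is /o/, which is a non-high vowel, so the definite suffix is -os, giving *ajibfoopos*.

ajibfoopos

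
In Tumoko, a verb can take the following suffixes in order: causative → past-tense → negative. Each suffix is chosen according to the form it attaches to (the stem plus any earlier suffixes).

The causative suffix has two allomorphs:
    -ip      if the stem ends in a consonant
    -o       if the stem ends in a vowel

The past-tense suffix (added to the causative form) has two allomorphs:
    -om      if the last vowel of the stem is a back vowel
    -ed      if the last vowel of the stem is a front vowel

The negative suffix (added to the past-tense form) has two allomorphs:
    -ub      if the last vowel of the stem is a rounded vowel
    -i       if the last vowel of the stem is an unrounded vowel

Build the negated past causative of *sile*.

*sile*: final sound = /e/, a vowel → -o → *sileo*.
The causative form *sileo* — last vowel /o/ (a back vowel) → -om → *sileoom*.
The past-tense form *sileoom*: last vowel = /o/, a rounded vowel → -ub → *sileoomub*.

sileoomub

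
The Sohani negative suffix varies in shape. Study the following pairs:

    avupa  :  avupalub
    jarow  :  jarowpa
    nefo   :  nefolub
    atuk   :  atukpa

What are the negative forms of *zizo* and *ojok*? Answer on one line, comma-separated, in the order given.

zizolub, ojokpa

The suffix is conditioned by the final sound: -pa when the stem ends in a consonant (*jarow*, *atuk*); -lub when the stem ends in a vowel (*avupa*, *nefo*).
*zizo* — final sound /o/ (a vowel) → -lub → *zizolub*.
The final sound of *ojok* is /k/, which is a consonant, so the suffix is -pa, giving *ojokpa*.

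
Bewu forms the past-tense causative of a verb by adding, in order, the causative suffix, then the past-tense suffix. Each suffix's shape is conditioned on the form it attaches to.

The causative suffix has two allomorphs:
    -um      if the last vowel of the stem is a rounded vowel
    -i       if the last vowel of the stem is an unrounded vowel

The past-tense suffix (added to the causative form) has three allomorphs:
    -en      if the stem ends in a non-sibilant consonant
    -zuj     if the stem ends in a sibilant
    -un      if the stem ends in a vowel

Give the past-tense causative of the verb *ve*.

Since the last vowel of *ve* is /e/ (an unrounded vowel), it takes -i, giving *vei*.
Since the final sound of the causative form *vei* is /i/ (a vowel), it takes -un, giving *veiun*.

veiun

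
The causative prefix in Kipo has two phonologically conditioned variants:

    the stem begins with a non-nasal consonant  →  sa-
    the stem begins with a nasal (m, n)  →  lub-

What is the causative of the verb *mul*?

lubmul

Since the first consonant of *mul* is /m/ (a nasal), it takes lub-, giving *lubmul*.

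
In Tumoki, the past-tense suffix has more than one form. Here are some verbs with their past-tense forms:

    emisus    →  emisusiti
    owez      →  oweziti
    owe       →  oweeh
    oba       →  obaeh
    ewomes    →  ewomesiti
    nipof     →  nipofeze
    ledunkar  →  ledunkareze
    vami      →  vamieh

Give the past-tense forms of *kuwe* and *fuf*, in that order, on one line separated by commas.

kuweeh, fufeze

The alternation tracks the final sound of the stem — -iti when the stem ends in a sibilant (*emisus*, *owez*, *ewomes*); -eze when the stem ends in a non-sibilant consonant (*nipof*, *ledunkar*); -eh when the stem ends in a vowel (*owe*, *oba*, *vami*).
Since the final sound of *kuwe* is /e/ (a vowel), it takes -eh, giving *kuweeh*.
*fuf* — final sound /f/ (a non-sibilant consonant) → -eze → *fufeze*.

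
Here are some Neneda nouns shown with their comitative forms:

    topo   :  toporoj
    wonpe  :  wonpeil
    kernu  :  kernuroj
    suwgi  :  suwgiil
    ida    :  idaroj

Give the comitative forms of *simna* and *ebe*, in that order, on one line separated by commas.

simnaroj, ebeil

The pattern is front/back vowel harmony: -il when the last vowel of the stem is a front vowel (*wonpe*, *suwgi*); -roj when the last vowel of the stem is a back vowel (*topo*, *kernu*, *ida*).
Since the last vowel of *simna* is /a/ (a back vowel), it takes -roj, giving *simnaroj*.
*ebe*: last vowel = /e/, a front vowel → -il → *ebeil*.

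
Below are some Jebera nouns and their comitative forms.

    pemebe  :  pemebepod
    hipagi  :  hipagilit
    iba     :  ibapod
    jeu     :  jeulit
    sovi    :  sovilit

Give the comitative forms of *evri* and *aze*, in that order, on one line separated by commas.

evrilit, azepod

Looking at the last vowel of each stem: -lit when the last vowel of the stem is a high vowel (*hipagi*, *jeu*, *sovi*); -pod when the last vowel of the stem is a non-high vowel (*pemebe*, *iba*).
Since the last vowel of *evri* is /i/ (a high vowel), it takes -lit, giving *evrilit*.
The last vowel of *aze* is /e/, which is a non-high vowel, so the suffix is -pod, giving *azepod*.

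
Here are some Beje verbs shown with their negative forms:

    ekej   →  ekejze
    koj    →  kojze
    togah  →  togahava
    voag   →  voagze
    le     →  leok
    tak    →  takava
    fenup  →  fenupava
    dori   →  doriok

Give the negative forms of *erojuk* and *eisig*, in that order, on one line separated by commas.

erojukava, eisigze

The suffix is conditioned by the final sound: -ava when the stem ends in a voiceless consonant (*togah*, *tak*, *fenup*); -ze when the stem ends in a voiced consonant (*ekej*, *koj*, *voag*); -ok when the stem ends in a vowel (*le*, *dori*).
The final sound of *erojuk* is /k/, which is a voiceless consonant, so the suffix is -ava, giving *erojukava*.
The final sound of *eisig* is /g/, which is a voiced consonant, so the suffix is -ze, giving *eisigze*.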